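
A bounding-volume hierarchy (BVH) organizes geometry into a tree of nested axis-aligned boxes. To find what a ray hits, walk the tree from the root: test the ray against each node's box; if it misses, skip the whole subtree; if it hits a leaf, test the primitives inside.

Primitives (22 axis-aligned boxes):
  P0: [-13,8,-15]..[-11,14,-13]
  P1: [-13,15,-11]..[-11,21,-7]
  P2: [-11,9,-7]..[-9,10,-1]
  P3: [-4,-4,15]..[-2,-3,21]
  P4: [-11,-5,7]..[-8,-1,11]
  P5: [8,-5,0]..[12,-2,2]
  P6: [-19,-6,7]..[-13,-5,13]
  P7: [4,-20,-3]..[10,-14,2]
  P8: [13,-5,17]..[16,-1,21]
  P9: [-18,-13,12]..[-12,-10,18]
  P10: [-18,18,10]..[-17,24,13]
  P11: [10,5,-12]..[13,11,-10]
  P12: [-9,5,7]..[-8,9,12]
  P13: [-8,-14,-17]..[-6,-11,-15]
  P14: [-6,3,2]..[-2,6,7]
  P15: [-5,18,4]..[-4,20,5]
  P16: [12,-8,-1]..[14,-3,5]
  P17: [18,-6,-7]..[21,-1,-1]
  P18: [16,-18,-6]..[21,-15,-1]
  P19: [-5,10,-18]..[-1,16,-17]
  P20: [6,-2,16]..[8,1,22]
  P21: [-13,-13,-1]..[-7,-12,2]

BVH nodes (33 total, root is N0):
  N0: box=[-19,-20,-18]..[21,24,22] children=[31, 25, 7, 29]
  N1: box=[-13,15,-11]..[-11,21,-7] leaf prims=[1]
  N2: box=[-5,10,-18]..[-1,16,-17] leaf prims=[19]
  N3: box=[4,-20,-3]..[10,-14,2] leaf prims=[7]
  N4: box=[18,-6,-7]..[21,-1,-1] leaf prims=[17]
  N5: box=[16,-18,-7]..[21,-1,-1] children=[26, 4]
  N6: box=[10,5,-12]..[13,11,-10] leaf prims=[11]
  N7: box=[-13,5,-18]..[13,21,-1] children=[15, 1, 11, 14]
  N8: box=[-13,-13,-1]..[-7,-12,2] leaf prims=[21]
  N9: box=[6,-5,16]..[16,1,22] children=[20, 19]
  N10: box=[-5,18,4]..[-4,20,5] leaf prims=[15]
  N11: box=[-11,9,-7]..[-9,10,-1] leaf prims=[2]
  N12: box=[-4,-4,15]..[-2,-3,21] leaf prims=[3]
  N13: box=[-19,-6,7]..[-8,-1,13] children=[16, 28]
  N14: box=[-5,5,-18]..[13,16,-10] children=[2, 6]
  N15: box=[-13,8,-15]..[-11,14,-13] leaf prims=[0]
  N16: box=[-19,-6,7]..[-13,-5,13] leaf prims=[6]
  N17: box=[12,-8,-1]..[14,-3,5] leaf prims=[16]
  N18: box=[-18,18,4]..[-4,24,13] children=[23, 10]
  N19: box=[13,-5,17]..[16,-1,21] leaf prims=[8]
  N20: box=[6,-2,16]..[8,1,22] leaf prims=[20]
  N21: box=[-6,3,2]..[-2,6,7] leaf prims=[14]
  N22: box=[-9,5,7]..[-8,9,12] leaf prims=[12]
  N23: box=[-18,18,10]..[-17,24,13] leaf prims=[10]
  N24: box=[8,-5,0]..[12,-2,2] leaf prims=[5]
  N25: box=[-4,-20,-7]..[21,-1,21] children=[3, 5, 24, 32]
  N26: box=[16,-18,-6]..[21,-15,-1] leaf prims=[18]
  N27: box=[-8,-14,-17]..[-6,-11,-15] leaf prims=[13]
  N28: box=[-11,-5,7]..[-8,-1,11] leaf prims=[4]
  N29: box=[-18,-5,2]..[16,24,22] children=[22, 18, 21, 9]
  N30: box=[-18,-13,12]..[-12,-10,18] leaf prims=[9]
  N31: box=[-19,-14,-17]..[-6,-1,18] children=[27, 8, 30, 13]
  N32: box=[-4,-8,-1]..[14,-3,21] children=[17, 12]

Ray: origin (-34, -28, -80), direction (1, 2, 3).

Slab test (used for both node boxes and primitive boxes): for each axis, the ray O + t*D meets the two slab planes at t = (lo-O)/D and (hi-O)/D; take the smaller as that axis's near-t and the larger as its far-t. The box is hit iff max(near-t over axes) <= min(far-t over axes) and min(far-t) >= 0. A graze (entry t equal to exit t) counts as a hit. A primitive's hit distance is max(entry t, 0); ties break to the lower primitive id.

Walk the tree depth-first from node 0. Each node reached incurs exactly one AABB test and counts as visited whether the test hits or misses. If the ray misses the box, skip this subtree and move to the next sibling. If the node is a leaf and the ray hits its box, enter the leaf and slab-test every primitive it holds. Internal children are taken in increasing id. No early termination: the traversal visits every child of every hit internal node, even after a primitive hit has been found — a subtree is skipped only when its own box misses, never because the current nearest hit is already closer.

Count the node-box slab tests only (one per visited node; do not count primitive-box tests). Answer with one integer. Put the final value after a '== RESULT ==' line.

Trace the traversal:
N0 x:[15,55] y:[4,26] z:[62/3,34] -> hit [62/3,26], descend [7, 25, 29, 31]
  N7 x:[21,47] y:[33/2,49/2] z:[62/3,79/3] -> hit [21,49/2], descend [1, 11, 14, 15]
    N1 x:[21,23] y:[43/2,49/2] z:[23,73/3] -> hit [23,23] leaf, test {P1@t=23}
    N11 x:[23,25] y:[37/2,19] z:[73/3,79/3] -> miss, prune
    N14 x:[29,47] y:[33/2,22] z:[62/3,70/3] -> miss, prune
    N15 x:[21,23] y:[18,21] z:[65/3,67/3] -> miss, prune
  N25 x:[30,55] y:[4,27/2] z:[73/3,101/3] -> miss, prune
  N29 x:[16,50] y:[23/2,26] z:[82/3,34] -> miss, prune
  N31 x:[15,28] y:[7,27/2] z:[21,98/3] -> miss, prune

Visited [0, 7, 1, 11, 14, 15, 25, 29, 31]. Tests: 9 box, 1 leaf. Nearest: P1.

== RESULT ==
9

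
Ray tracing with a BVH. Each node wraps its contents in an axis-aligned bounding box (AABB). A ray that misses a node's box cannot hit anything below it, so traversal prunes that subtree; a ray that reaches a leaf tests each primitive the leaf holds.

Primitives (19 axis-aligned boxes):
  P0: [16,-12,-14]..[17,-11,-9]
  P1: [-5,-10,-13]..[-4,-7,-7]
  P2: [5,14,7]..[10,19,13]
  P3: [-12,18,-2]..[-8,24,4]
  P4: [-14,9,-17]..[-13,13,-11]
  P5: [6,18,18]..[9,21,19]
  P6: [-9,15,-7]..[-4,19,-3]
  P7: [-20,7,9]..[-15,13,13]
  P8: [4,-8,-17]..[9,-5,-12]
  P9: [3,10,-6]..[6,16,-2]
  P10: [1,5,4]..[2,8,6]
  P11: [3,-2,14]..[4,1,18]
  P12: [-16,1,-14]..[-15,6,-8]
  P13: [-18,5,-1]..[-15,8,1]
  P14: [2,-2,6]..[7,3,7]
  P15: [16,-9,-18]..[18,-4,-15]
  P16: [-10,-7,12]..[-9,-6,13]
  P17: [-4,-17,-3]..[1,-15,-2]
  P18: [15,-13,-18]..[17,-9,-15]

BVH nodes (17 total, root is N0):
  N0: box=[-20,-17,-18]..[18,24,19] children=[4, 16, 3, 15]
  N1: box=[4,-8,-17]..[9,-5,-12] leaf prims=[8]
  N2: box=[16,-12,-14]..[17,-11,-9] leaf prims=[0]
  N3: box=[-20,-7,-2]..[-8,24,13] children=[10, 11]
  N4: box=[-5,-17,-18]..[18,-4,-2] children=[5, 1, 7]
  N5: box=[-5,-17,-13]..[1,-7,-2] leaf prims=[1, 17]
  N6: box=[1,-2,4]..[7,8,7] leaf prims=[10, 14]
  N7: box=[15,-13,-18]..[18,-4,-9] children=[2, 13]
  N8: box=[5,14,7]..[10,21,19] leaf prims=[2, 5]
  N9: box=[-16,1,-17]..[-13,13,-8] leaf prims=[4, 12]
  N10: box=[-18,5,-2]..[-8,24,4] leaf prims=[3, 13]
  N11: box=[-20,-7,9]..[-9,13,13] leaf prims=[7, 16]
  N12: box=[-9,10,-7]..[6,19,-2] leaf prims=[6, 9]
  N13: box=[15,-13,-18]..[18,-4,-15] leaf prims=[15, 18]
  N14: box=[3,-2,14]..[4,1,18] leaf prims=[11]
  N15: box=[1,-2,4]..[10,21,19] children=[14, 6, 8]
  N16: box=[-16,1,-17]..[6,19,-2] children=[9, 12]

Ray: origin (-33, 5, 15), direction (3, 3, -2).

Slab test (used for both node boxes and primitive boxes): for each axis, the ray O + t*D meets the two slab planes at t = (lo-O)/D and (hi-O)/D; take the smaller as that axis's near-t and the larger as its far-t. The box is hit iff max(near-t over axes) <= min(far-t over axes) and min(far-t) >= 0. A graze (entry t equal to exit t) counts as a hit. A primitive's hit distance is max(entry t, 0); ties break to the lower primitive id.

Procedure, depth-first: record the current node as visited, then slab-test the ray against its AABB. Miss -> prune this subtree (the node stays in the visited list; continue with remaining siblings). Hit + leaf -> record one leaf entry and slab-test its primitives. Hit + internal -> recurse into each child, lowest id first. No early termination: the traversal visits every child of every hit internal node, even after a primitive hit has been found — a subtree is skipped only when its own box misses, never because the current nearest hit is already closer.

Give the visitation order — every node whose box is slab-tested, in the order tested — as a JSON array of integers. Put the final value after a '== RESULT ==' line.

Trace the traversal:
N0 x:[13/3,17] y:[-22/3,19/3] z:[-2,33/2] -> hit [13/3,19/3], descend [3, 4, 15, 16]
  N3 x:[13/3,25/3] y:[-4,19/3] z:[1,17/2] -> hit [13/3,19/3], descend [10, 11]
    N10 x:[5,25/3] y:[0,19/3] z:[11/2,17/2] -> hit [11/2,19/3] leaf, test {P3(miss), P13(miss)}
    N11 x:[13/3,8] y:[-4,8/3] z:[1,3] -> miss, prune
  N4 x:[28/3,17] y:[-22/3,-3] z:[17/2,33/2] -> miss, prune
  N15 x:[34/3,43/3] y:[-7/3,16/3] z:[-2,11/2] -> miss, prune
  N16 x:[17/3,13] y:[-4/3,14/3] z:[17/2,16] -> miss, prune

Summary -> nodes [0, 3, 10, 11, 4, 15, 16]; box-tests=7; leaf-entries=1; first=miss

== RESULT ==
[0, 3, 10, 11, 4, 15, 16]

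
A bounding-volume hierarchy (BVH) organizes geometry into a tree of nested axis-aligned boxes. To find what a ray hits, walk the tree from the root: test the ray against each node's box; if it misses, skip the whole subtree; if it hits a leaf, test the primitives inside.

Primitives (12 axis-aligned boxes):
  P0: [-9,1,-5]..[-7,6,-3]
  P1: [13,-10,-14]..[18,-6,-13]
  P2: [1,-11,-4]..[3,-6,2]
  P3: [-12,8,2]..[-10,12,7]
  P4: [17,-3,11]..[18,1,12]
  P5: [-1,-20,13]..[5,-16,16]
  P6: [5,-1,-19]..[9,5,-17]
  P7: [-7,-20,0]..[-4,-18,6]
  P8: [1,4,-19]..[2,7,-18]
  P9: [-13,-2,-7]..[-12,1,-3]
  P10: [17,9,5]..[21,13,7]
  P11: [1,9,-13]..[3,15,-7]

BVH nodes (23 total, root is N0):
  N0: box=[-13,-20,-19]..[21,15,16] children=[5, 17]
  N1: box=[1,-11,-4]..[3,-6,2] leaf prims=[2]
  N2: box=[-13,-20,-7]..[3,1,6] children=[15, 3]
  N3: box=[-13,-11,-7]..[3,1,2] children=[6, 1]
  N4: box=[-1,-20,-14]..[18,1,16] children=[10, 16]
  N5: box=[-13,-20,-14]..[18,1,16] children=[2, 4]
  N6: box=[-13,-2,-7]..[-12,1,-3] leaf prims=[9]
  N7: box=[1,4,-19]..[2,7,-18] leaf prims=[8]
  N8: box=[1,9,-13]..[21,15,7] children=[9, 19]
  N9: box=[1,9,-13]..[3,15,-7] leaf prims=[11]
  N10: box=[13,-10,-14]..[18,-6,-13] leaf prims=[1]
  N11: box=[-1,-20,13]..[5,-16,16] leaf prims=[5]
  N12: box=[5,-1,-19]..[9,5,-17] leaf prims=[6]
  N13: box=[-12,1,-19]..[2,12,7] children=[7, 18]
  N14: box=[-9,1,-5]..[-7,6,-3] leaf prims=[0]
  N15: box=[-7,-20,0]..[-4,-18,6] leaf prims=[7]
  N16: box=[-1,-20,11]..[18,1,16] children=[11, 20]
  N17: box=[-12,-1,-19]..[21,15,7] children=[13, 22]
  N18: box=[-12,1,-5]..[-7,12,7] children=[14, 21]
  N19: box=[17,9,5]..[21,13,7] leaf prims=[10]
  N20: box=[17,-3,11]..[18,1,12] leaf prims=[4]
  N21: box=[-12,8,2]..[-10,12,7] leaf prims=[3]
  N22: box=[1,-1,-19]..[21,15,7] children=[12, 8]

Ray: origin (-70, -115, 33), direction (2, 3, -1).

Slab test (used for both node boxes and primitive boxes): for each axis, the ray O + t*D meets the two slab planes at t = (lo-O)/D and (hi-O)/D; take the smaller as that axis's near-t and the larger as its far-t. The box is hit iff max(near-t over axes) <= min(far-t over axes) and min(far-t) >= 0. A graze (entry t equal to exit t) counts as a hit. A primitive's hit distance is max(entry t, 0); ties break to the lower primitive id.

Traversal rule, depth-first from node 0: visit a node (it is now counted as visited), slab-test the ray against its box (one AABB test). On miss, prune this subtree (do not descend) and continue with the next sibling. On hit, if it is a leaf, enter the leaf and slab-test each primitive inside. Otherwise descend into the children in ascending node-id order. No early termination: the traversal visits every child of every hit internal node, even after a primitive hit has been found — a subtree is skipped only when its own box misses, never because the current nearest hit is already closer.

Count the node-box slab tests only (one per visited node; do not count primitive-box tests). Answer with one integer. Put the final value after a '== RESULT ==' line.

Walk:
N0 x:[57/2,91/2] y:[95/3,130/3] z:[17,52] -> hit [95/3,130/3], descend [5, 17]
  N5 x:[57/2,44] y:[95/3,116/3] z:[17,47] -> hit [95/3,116/3], descend [2, 4]
    N2 x:[57/2,73/2] y:[95/3,116/3] z:[27,40] -> hit [95/3,73/2], descend [3, 15]
      N3 x:[57/2,73/2] y:[104/3,116/3] z:[31,40] -> hit [104/3,73/2], descend [1, 6]
        N1 x:[71/2,73/2] y:[104/3,109/3] z:[31,37] -> hit [71/2,109/3] leaf, test {P2@t=71/2}
        N6 x:[57/2,29] y:[113/3,116/3] z:[36,40] -> miss, prune
      N15 x:[63/2,33] y:[95/3,97/3] z:[27,33] -> hit [95/3,97/3] leaf, test {P7@t=95/3}
    N4 x:[69/2,44] y:[95/3,116/3] z:[17,47] -> hit [69/2,116/3], descend [10, 16]
      N10 x:[83/2,44] y:[35,109/3] z:[46,47] -> miss, prune
      N16 x:[69/2,44] y:[95/3,116/3] z:[17,22] -> miss, prune
  N17 x:[29,91/2] y:[38,130/3] z:[26,52] -> hit [38,130/3], descend [13, 22]
    N13 x:[29,36] y:[116/3,127/3] z:[26,52] -> miss, prune
    N22 x:[71/2,91/2] y:[38,130/3] z:[26,52] -> hit [38,130/3], descend [8, 12]
      N8 x:[71/2,91/2] y:[124/3,130/3] z:[26,46] -> hit [124/3,130/3], descend [9, 19]
        N9 x:[71/2,73/2] y:[124/3,130/3] z:[40,46] -> miss, prune
        N19 x:[87/2,91/2] y:[124/3,128/3] z:[26,28] -> miss, prune
      N12 x:[75/2,79/2] y:[38,40] z:[50,52] -> miss, prune

Visited [0, 5, 2, 3, 1, 6, 15, 4, 10, 16, 17, 13, 22, 8, 9, 19, 12]. Tests: 17 box, 2 leaf. Nearest: P7.

== RESULT ==
17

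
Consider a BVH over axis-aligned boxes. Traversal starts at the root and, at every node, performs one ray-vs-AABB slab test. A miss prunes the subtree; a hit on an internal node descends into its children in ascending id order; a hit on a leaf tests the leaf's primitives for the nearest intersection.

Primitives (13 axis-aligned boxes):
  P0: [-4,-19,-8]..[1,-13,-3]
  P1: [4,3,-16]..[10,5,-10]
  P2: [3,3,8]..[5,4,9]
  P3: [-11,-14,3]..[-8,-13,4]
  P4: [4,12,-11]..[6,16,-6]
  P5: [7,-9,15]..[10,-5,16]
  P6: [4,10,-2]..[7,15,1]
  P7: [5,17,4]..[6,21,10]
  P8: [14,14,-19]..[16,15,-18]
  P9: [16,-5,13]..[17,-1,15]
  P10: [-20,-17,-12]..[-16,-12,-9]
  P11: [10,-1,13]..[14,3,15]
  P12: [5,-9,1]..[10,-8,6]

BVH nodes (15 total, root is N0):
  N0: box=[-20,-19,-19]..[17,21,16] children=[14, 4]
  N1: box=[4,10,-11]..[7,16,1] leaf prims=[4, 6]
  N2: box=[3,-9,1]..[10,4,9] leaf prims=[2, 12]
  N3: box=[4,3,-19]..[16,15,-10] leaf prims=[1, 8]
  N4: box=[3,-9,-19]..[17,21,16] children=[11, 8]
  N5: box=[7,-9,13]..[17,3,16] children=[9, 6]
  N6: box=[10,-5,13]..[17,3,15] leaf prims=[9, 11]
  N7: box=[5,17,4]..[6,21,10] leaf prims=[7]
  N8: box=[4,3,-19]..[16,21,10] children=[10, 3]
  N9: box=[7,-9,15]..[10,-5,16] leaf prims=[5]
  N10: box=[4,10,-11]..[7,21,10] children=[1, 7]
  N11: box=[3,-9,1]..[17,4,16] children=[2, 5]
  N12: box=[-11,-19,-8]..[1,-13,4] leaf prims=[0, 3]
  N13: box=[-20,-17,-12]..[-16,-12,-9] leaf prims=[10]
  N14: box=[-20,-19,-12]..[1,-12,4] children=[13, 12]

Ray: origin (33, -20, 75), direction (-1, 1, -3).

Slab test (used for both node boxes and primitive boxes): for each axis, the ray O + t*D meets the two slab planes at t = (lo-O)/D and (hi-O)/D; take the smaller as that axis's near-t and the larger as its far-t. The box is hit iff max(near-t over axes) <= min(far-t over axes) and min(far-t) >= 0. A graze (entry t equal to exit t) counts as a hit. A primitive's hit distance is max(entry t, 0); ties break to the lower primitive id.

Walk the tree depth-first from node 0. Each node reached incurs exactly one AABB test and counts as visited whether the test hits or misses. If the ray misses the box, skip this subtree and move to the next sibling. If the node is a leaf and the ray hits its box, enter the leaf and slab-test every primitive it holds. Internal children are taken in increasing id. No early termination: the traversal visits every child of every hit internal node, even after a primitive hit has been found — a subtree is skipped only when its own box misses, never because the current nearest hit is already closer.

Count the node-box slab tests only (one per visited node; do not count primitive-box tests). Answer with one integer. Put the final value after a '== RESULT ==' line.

Traverse from the root:
N0 x:[16,53] y:[1,41] z:[59/3,94/3] -> hit [59/3,94/3], descend [4, 14]
  N4 x:[16,30] y:[11,41] z:[59/3,94/3] -> hit [59/3,30], descend [8, 11]
    N8 x:[17,29] y:[23,41] z:[65/3,94/3] -> hit [23,29], descend [3, 10]
      N3 x:[17,29] y:[23,35] z:[85/3,94/3] -> hit [85/3,29] leaf, test {P1(miss), P8(miss)}
      N10 x:[26,29] y:[30,41] z:[65/3,86/3] -> miss, prune
    N11 x:[16,30] y:[11,24] z:[59/3,74/3] -> hit [59/3,24], descend [2, 5]
      N2 x:[23,30] y:[11,24] z:[22,74/3] -> hit [23,24] leaf, test {P2(miss), P12(miss)}
      N5 x:[16,26] y:[11,23] z:[59/3,62/3] -> hit [59/3,62/3], descend [6, 9]
        N6 x:[16,23] y:[15,23] z:[20,62/3] -> hit [20,62/3] leaf, test {P9(miss), P11@t=20}
        N9 x:[23,26] y:[11,15] z:[59/3,20] -> miss, prune
  N14 x:[32,53] y:[1,8] z:[71/3,29] -> miss, prune

11 AABB tests over nodes [0, 4, 8, 3, 10, 11, 2, 5, 6, 9, 14]; 3 leaves entered; closest P11.

== RESULT ==
11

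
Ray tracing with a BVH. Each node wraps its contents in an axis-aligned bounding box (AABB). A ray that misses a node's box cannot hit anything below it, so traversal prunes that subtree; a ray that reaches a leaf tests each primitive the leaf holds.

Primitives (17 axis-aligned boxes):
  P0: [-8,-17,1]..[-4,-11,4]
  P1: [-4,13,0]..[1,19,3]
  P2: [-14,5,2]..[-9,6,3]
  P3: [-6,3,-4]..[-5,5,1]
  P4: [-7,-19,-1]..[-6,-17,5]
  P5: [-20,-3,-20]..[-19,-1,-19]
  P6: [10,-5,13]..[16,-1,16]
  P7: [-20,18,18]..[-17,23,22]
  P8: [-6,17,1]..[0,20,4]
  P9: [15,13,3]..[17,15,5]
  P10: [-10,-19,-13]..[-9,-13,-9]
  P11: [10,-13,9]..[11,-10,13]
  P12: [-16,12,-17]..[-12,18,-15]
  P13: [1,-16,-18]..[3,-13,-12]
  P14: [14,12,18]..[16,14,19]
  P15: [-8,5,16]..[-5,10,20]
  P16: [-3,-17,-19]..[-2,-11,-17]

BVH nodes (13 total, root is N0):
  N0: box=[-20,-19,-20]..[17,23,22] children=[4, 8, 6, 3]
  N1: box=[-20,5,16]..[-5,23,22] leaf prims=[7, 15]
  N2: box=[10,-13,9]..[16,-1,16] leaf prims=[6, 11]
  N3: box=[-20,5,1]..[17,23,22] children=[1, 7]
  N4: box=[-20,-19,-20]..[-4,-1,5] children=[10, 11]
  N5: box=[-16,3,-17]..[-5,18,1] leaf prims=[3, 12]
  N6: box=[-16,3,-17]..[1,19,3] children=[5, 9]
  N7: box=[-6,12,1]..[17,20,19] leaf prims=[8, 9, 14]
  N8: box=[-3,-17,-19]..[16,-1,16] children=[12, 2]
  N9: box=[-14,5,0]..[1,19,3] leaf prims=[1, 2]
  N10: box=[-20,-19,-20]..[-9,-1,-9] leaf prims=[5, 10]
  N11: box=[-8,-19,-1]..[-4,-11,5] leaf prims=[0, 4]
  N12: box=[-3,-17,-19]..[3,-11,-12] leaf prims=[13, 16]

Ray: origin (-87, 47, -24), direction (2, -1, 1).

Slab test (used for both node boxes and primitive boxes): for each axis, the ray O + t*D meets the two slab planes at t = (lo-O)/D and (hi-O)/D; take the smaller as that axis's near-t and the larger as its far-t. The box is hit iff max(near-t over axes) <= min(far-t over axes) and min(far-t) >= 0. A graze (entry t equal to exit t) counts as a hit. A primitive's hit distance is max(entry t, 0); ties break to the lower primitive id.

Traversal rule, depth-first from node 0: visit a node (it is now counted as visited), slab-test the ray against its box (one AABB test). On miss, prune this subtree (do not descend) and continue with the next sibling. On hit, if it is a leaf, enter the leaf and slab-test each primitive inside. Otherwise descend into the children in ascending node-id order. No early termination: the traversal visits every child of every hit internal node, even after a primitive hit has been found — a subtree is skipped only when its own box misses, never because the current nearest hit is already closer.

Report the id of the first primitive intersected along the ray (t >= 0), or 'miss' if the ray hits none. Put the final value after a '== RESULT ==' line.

Trace the traversal:
N0 x:[67/2,52] y:[24,66] z:[4,46] -> hit [67/2,46], descend [3, 4, 6, 8]
  N3 x:[67/2,52] y:[24,42] z:[25,46] -> hit [67/2,42], descend [1, 7]
    N1 x:[67/2,41] y:[24,42] z:[40,46] -> hit [40,41] leaf, test {P7(miss), P15@t=40}
    N7 x:[81/2,52] y:[27,35] z:[25,43] -> miss, prune
  N4 x:[67/2,83/2] y:[48,66] z:[4,29] -> miss, prune
  N6 x:[71/2,44] y:[28,44] z:[7,27] -> miss, prune
  N8 x:[42,103/2] y:[48,64] z:[5,40] -> miss, prune

Summary -> nodes [0, 3, 1, 7, 4, 6, 8]; box-tests=7; leaf-entries=1; first=P15

== RESULT ==
15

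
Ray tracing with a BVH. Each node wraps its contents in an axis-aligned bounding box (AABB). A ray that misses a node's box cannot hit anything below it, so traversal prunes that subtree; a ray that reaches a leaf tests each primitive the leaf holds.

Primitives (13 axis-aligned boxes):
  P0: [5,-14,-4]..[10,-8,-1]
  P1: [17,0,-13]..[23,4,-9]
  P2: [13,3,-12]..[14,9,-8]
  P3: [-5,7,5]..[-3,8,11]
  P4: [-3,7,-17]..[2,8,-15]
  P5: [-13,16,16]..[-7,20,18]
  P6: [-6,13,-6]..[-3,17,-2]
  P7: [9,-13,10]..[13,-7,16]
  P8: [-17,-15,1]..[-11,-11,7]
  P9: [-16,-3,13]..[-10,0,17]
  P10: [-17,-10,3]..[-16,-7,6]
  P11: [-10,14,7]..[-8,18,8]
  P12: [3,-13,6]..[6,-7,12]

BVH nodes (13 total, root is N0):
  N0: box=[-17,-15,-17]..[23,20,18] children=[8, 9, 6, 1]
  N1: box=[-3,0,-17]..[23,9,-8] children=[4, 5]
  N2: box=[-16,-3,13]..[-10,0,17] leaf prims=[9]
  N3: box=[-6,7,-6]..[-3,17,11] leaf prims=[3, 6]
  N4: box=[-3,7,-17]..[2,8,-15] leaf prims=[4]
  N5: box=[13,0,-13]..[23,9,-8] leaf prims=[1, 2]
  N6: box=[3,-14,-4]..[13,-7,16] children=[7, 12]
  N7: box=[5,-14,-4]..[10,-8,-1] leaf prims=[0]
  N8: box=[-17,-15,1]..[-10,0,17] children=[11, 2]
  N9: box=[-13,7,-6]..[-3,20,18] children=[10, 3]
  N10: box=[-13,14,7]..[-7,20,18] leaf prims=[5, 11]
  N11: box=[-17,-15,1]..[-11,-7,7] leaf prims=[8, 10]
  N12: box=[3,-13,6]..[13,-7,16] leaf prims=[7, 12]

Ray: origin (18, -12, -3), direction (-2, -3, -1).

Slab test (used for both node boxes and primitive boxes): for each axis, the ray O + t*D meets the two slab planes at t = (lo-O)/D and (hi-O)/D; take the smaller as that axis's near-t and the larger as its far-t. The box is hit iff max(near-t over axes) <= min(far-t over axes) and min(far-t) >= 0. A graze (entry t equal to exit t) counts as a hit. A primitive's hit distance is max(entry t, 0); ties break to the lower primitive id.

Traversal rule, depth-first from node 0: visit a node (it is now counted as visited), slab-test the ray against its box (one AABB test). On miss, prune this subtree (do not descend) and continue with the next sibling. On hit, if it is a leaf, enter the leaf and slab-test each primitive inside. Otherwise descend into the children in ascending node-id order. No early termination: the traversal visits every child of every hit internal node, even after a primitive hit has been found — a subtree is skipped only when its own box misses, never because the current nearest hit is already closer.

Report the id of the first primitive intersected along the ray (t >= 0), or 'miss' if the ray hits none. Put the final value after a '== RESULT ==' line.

Traverse from the root:
N0 x:[-5/2,35/2] y:[-32/3,1] z:[-21,14] -> hit [-5/2,1], descend [1, 6, 8, 9]
  N1 x:[-5/2,21/2] y:[-7,-4] z:[5,14] -> miss, prune
  N6 x:[5/2,15/2] y:[-5/3,2/3] z:[-19,1] -> miss, prune
  N8 x:[14,35/2] y:[-4,1] z:[-20,-4] -> miss, prune
  N9 x:[21/2,31/2] y:[-32/3,-19/3] z:[-21,3] -> miss, prune

5 AABB tests over nodes [0, 1, 6, 8, 9]; 0 leaves entered; closest miss.

== RESULT ==
miss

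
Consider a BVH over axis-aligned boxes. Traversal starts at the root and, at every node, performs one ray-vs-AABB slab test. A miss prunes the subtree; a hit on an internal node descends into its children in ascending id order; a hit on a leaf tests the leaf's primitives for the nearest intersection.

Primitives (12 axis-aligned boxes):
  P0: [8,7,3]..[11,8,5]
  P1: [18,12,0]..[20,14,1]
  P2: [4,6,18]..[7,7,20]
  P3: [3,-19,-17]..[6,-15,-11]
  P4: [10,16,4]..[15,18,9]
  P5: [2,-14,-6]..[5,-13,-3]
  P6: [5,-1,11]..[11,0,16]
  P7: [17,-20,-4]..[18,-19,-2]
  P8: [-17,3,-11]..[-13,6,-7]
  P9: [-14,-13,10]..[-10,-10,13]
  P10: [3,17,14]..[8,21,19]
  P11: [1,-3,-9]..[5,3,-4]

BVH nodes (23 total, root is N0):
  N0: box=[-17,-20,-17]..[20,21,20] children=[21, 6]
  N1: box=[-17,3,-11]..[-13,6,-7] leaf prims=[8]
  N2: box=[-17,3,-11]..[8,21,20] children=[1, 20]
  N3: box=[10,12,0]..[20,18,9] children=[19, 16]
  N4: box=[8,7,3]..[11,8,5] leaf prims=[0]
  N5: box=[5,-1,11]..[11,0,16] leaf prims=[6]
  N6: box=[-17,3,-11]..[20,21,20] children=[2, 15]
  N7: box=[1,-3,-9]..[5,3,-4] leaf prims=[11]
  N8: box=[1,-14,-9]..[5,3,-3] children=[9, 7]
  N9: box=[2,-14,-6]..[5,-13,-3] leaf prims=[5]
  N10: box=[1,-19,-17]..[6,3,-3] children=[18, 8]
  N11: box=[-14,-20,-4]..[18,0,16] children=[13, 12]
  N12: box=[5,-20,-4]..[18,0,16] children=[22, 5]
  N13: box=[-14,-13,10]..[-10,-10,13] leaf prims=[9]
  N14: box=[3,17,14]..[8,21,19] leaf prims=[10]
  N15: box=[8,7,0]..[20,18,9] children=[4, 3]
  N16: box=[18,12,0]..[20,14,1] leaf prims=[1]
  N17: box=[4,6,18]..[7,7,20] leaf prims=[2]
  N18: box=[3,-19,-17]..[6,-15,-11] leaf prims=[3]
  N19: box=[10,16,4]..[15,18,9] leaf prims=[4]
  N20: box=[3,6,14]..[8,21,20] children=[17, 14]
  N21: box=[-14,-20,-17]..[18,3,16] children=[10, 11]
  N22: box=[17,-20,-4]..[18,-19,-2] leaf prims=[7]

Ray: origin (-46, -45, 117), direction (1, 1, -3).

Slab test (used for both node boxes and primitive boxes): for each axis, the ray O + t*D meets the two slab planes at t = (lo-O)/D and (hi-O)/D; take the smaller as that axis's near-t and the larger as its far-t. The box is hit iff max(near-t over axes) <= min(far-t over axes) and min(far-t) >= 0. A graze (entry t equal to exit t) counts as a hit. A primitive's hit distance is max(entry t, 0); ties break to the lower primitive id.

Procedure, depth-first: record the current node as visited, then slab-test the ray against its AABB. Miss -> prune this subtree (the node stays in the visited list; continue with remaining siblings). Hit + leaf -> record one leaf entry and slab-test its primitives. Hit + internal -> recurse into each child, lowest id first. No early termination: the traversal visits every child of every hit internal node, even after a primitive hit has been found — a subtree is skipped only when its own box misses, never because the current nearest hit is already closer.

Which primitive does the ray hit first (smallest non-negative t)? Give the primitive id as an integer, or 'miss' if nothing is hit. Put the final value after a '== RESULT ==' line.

Trace the traversal:
N0 x:[29,66] y:[25,66] z:[97/3,134/3] -> hit [97/3,134/3], descend [6, 21]
  N6 x:[29,66] y:[48,66] z:[97/3,128/3] -> miss, prune
  N21 x:[32,64] y:[25,48] z:[101/3,134/3] -> hit [101/3,134/3], descend [10, 11]
    N10 x:[47,52] y:[26,48] z:[40,134/3] -> miss, prune
    N11 x:[32,64] y:[25,45] z:[101/3,121/3] -> hit [101/3,121/3], descend [12, 13]
      N12 x:[51,64] y:[25,45] z:[101/3,121/3] -> miss, prune
      N13 x:[32,36] y:[32,35] z:[104/3,107/3] -> hit [104/3,35] leaf, test {P9@t=104/3}

Summary -> nodes [0, 6, 21, 10, 11, 12, 13]; box-tests=7; leaf-entries=1; first=P9

== RESULT ==
9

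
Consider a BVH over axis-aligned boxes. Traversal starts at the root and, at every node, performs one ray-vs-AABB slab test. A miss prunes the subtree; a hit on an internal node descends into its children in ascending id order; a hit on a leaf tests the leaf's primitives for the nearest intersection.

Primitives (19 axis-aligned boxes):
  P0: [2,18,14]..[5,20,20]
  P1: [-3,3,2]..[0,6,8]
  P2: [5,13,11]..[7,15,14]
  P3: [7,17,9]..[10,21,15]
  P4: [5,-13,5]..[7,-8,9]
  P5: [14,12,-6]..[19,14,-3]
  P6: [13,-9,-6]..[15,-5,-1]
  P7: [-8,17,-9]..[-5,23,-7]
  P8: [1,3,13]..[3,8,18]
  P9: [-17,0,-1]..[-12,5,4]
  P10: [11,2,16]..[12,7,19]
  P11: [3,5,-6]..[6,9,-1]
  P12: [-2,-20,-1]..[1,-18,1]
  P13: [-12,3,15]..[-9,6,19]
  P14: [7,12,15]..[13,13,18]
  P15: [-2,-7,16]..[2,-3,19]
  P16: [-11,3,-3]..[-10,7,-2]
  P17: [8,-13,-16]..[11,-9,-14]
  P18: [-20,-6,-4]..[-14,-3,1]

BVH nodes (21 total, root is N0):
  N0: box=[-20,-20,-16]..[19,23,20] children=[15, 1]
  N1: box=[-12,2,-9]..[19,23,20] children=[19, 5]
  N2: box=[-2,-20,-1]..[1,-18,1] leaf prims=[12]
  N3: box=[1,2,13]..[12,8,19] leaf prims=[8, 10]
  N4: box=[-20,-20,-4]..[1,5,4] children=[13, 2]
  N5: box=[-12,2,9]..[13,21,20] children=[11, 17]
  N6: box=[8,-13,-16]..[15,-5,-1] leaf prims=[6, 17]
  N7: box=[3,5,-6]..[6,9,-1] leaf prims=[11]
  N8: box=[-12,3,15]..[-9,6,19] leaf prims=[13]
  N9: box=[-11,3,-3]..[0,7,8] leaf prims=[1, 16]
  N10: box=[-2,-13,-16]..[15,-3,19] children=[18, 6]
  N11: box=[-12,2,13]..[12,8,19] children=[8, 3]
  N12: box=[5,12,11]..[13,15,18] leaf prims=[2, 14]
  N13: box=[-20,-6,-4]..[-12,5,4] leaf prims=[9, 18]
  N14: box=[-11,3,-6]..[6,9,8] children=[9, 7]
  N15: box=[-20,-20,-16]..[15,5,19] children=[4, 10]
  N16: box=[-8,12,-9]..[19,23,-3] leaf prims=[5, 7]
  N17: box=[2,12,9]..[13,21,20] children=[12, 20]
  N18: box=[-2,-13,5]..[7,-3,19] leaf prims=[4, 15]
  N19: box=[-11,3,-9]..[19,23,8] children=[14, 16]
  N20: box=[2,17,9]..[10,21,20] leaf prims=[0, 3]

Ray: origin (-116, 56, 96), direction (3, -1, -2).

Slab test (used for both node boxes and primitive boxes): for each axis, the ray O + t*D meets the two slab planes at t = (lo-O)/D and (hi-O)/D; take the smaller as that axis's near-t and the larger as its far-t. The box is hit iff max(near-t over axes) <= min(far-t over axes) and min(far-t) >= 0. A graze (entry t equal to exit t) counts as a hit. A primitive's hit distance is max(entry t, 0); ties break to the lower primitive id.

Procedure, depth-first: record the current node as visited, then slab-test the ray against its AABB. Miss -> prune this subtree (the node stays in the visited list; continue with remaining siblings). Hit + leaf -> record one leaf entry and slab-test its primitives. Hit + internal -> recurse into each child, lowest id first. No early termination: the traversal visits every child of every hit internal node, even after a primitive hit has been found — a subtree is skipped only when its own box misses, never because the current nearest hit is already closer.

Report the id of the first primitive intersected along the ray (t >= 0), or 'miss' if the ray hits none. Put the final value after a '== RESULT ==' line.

Traverse from the root:
N0 x:[32,45] y:[33,76] z:[38,56] -> hit [38,45], descend [1, 15]
  N1 x:[104/3,45] y:[33,54] z:[38,105/2] -> hit [38,45], descend [5, 19]
    N5 x:[104/3,43] y:[35,54] z:[38,87/2] -> hit [38,43], descend [11, 17]
      N11 x:[104/3,128/3] y:[48,54] z:[77/2,83/2] -> miss, prune
      N17 x:[118/3,43] y:[35,44] z:[38,87/2] -> hit [118/3,43], descend [12, 20]
        N12 x:[121/3,43] y:[41,44] z:[39,85/2] -> hit [41,85/2] leaf, test {P2@t=41, P14(miss)}
        N20 x:[118/3,42] y:[35,39] z:[38,87/2] -> miss, prune
    N19 x:[35,45] y:[33,53] z:[44,105/2] -> hit [44,45], descend [14, 16]
      N14 x:[35,122/3] y:[47,53] z:[44,51] -> miss, prune
      N16 x:[36,45] y:[33,44] z:[99/2,105/2] -> miss, prune
  N15 x:[32,131/3] y:[51,76] z:[77/2,56] -> miss, prune

order=[0, 1, 5, 11, 17, 12, 20, 19, 14, 16, 15]  |boxes|=11  |leaves|=1  hit=P2

== RESULT ==
2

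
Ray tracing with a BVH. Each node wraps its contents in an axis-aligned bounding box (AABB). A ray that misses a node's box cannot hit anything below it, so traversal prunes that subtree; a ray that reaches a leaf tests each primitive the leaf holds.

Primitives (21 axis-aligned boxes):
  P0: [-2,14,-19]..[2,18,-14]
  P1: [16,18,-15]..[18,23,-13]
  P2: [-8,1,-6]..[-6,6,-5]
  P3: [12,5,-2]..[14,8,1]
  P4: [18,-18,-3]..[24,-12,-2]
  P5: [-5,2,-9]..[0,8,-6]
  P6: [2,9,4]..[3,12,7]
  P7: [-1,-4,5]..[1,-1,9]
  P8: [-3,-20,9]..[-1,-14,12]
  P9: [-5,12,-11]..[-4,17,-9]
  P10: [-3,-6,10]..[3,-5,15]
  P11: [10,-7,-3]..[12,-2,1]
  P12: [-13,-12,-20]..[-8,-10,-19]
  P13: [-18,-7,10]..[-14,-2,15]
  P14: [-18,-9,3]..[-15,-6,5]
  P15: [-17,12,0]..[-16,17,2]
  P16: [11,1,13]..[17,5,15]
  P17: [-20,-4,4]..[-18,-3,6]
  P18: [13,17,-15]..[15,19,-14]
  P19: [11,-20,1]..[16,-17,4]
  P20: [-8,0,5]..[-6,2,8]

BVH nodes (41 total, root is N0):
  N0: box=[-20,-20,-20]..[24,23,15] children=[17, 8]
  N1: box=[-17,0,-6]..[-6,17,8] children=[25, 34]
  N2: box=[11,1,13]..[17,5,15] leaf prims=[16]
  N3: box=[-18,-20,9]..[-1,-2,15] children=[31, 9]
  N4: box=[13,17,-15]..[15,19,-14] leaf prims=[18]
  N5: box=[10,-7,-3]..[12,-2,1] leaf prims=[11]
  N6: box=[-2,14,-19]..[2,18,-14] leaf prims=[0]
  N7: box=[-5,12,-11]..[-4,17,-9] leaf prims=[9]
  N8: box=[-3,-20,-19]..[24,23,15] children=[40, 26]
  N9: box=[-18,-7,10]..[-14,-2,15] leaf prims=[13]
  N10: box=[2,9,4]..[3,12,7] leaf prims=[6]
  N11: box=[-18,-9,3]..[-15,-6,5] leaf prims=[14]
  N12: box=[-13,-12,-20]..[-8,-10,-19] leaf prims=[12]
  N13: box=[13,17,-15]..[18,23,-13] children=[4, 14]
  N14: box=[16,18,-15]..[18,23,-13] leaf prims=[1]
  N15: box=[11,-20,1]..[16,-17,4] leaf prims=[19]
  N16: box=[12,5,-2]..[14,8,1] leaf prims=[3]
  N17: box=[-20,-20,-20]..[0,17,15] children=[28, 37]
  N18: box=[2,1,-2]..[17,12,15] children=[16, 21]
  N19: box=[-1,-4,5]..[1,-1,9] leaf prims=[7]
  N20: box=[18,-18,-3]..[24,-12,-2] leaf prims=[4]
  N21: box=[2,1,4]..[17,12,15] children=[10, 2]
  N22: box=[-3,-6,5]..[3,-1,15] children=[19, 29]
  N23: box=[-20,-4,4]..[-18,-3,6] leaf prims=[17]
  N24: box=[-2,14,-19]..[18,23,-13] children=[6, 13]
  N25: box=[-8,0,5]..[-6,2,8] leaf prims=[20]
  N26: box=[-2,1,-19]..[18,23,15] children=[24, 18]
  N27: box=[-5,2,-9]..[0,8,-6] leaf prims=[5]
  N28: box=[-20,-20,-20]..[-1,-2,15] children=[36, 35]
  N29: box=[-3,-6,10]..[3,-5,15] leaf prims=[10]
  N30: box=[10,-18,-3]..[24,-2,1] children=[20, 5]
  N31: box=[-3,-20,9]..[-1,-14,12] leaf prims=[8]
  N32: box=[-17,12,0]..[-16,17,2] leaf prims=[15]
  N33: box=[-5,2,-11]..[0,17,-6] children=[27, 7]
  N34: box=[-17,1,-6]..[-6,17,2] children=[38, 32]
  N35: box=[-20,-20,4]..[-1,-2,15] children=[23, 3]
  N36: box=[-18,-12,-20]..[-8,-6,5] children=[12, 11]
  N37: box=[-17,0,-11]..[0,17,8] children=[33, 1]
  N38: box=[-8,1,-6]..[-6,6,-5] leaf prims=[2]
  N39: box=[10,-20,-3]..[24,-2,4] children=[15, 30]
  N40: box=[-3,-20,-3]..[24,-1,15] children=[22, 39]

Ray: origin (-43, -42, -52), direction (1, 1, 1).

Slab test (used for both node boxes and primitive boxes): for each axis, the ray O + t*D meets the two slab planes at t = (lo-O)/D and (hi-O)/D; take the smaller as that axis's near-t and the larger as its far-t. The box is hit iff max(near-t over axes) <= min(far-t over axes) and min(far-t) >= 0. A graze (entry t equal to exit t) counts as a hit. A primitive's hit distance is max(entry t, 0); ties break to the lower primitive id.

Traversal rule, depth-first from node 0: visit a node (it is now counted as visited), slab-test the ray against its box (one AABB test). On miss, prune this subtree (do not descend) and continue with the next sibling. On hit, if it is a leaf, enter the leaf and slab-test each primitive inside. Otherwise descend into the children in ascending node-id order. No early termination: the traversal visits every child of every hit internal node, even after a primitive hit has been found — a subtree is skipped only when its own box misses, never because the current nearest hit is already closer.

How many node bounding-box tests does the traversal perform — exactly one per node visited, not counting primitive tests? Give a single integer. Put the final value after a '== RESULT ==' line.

Walk:
N0 x:[23,67] y:[22,65] z:[32,67] -> hit [32,65], descend [8, 17]
  N8 x:[40,67] y:[22,65] z:[33,67] -> hit [40,65], descend [26, 40]
    N26 x:[41,61] y:[43,65] z:[33,67] -> hit [43,61], descend [18, 24]
      N18 x:[45,60] y:[43,54] z:[50,67] -> hit [50,54], descend [16, 21]
        N16 x:[55,57] y:[47,50] z:[50,53] -> miss, prune
        N21 x:[45,60] y:[43,54] z:[56,67] -> miss, prune
      N24 x:[41,61] y:[56,65] z:[33,39] -> miss, prune
    N40 x:[40,67] y:[22,41] z:[49,67] -> miss, prune
  N17 x:[23,43] y:[22,59] z:[32,67] -> hit [32,43], descend [28, 37]
    N28 x:[23,42] y:[22,40] z:[32,67] -> hit [32,40], descend [35, 36]
      N35 x:[23,42] y:[22,40] z:[56,67] -> miss, prune
      N36 x:[25,35] y:[30,36] z:[32,57] -> hit [32,35], descend [11, 12]
        N11 x:[25,28] y:[33,36] z:[55,57] -> miss, prune
        N12 x:[30,35] y:[30,32] z:[32,33] -> hit [32,32] leaf, test {P12@t=32}
    N37 x:[26,43] y:[42,59] z:[41,60] -> hit [42,43], descend [1, 33]
      N1 x:[26,37] y:[42,59] z:[46,60] -> miss, prune
      N33 x:[38,43] y:[44,59] z:[41,46] -> miss, prune

order=[0, 8, 26, 18, 16, 21, 24, 40, 17, 28, 35, 36, 11, 12, 37, 1, 33]  |boxes|=17  |leaves|=1  hit=P12

== RESULT ==
17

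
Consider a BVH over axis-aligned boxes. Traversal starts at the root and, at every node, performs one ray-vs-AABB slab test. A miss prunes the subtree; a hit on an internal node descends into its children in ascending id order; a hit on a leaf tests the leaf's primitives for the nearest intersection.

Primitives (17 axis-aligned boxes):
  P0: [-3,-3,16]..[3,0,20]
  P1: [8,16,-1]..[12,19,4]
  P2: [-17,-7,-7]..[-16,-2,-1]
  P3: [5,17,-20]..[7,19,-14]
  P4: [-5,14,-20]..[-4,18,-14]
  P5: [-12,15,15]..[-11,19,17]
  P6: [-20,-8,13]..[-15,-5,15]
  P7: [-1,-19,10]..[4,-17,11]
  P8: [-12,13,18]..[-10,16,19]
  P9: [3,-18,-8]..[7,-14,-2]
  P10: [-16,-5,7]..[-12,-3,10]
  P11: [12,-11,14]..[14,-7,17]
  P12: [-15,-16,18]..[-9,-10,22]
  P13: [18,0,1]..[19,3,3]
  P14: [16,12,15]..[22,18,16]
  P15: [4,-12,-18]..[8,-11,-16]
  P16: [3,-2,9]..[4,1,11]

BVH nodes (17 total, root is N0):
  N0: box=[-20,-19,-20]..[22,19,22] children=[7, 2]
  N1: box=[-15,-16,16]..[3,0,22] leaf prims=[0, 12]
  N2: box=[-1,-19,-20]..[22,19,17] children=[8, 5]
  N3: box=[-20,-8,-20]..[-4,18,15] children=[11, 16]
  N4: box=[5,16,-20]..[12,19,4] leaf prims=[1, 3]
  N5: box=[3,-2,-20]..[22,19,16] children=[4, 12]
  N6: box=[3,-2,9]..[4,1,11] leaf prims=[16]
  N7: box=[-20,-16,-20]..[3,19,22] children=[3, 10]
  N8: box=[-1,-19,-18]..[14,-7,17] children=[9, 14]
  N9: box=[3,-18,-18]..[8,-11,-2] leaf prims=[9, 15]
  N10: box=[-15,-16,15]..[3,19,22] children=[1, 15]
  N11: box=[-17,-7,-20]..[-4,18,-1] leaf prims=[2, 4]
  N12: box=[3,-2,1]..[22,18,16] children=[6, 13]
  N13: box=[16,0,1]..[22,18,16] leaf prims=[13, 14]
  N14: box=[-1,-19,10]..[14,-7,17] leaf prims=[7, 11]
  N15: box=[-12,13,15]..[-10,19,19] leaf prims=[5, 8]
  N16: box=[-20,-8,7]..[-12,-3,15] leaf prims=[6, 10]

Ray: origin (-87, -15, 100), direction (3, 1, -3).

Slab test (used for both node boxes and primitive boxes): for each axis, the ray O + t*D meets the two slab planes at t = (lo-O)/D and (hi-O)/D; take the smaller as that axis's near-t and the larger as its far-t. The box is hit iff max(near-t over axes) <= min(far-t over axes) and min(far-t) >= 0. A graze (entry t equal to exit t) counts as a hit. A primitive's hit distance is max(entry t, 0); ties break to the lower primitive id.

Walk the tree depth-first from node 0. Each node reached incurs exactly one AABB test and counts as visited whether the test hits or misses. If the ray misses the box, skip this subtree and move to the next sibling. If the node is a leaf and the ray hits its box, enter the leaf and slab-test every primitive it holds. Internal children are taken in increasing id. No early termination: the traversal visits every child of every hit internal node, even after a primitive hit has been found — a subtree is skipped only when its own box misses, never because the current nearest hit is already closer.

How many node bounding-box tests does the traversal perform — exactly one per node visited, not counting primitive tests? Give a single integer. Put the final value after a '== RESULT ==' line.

Traverse from the root:
N0 x:[67/3,109/3] y:[-4,34] z:[26,40] -> hit [26,34], descend [2, 7]
  N2 x:[86/3,109/3] y:[-4,34] z:[83/3,40] -> hit [86/3,34], descend [5, 8]
    N5 x:[30,109/3] y:[13,34] z:[28,40] -> hit [30,34], descend [4, 12]
      N4 x:[92/3,33] y:[31,34] z:[32,40] -> hit [32,33] leaf, test {P1@t=32, P3(miss)}
      N12 x:[30,109/3] y:[13,33] z:[28,33] -> hit [30,33], descend [6, 13]
        N6 x:[30,91/3] y:[13,16] z:[89/3,91/3] -> miss, prune
        N13 x:[103/3,109/3] y:[15,33] z:[28,33] -> miss, prune
    N8 x:[86/3,101/3] y:[-4,8] z:[83/3,118/3] -> miss, prune
  N7 x:[67/3,30] y:[-1,34] z:[26,40] -> hit [26,30], descend [3, 10]
    N3 x:[67/3,83/3] y:[7,33] z:[85/3,40] -> miss, prune
    N10 x:[24,30] y:[-1,34] z:[26,85/3] -> hit [26,85/3], descend [1, 15]
      N1 x:[24,30] y:[-1,15] z:[26,28] -> miss, prune
      N15 x:[25,77/3] y:[28,34] z:[27,85/3] -> miss, prune

order=[0, 2, 5, 4, 12, 6, 13, 8, 7, 3, 10, 1, 15]  |boxes|=13  |leaves|=1  hit=P1

== RESULT ==
13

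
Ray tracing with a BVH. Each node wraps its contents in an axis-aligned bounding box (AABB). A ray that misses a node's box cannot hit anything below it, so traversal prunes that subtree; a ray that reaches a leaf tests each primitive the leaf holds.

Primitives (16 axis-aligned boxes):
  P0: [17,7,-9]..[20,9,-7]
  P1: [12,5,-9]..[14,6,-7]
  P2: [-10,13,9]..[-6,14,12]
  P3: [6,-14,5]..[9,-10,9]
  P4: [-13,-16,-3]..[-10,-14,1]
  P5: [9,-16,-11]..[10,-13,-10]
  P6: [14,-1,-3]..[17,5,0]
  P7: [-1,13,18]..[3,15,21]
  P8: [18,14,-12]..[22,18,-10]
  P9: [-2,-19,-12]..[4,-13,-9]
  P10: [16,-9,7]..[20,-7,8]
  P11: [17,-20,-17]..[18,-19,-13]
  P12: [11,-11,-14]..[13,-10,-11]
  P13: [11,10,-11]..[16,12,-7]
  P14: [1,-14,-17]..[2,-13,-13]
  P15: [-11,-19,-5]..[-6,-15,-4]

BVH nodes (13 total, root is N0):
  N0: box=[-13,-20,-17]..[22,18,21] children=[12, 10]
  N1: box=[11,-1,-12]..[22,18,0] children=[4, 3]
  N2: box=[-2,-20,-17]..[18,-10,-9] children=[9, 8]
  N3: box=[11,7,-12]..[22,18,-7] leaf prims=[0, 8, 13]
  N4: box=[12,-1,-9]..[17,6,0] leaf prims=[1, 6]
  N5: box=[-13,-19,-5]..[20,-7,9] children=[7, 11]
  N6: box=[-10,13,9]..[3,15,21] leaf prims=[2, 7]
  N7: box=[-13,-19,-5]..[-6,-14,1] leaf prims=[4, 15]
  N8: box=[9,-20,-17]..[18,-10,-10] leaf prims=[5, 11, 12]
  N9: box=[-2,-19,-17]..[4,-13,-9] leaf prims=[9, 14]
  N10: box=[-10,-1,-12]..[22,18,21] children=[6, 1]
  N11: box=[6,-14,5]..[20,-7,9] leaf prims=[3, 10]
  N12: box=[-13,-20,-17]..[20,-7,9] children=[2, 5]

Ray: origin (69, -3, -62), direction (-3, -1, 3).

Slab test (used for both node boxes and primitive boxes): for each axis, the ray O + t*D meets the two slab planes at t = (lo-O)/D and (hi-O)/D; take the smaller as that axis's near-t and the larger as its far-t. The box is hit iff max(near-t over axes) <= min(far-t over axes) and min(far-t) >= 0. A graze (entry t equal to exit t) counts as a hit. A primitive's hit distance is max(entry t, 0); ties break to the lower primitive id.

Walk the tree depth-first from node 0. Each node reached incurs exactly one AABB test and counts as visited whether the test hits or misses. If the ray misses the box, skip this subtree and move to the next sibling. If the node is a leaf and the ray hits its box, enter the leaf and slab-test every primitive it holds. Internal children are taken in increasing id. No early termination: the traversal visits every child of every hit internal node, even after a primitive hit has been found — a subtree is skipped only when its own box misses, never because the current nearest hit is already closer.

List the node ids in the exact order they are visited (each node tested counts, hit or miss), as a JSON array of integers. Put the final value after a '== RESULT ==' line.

Trace the traversal:
N0 x:[47/3,82/3] y:[-21,17] z:[15,83/3] -> hit [47/3,17], descend [10, 12]
  N10 x:[47/3,79/3] y:[-21,-2] z:[50/3,83/3] -> miss, prune
  N12 x:[49/3,82/3] y:[4,17] z:[15,71/3] -> hit [49/3,17], descend [2, 5]
    N2 x:[17,71/3] y:[7,17] z:[15,53/3] -> hit [17,17], descend [8, 9]
      N8 x:[17,20] y:[7,17] z:[15,52/3] -> hit [17,17] leaf, test {P5(miss), P11(miss), P12(miss)}
      N9 x:[65/3,71/3] y:[10,16] z:[15,53/3] -> miss, prune
    N5 x:[49/3,82/3] y:[4,16] z:[19,71/3] -> miss, prune

7 AABB tests over nodes [0, 10, 12, 2, 8, 9, 5]; 1 leaf entered; closest miss.

== RESULT ==
[0, 10, 12, 2, 8, 9, 5]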